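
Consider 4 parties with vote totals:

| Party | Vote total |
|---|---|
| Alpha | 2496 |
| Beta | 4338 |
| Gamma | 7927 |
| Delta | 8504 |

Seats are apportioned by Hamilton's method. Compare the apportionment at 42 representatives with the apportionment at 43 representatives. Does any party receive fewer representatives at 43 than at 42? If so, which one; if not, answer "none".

Alpha

At 42 seats: Alpha 5, Beta 8, Gamma 14, Delta 15.
At 43 seats: Alpha 4, Beta 8, Gamma 15, Delta 16.
Alpha drops from 5 to 4.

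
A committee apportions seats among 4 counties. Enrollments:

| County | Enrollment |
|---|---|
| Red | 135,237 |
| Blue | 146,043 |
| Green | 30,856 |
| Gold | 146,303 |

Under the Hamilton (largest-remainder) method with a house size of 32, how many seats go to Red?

10

The standard divisor is 458439/32 ≈ 14326.219.
Standard quotas: Red 9.4398, Blue 10.1941, Green 2.1538, Gold 10.2123.
Lower quotas: Red 9, Blue 10, Green 2, Gold 10 (sum 31, leaving 1 seat).
Remainders in descending order: Red 0.4398, Gold 0.2123, Blue 0.1941, Green 0.1538.
Largest remainder: Red receives the extra seat.
Red receives 10.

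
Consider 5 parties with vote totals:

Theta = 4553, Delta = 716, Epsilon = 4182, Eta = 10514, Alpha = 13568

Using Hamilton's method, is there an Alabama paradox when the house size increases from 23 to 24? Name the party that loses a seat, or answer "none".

Delta

At 23 seats: Theta 3, Delta 1, Epsilon 3, Eta 7, Alpha 9.
At 24 seats: Theta 3, Delta 0, Epsilon 3, Eta 8, Alpha 10.
Delta drops from 1 to 0.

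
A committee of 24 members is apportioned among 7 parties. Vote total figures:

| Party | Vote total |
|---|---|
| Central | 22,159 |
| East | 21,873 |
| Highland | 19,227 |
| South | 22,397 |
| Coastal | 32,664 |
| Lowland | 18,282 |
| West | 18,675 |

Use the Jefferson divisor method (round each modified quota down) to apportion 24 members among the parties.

Central 3; East 3; Highland 3; South 4; Coastal 5; Lowland 3; West 3

Standard divisor 155277/24 ≈ 6469.875; standard quotas: Central 3.425, East 3.381, Highland 2.972, South 3.462, Coastal 5.049, Lowland 2.826, West 2.886.
Rounding down gives 3, 3, 2, 3, 5, 2, 2 = 20 seats, so the divisor must be adjusted.
With modified divisor 5570: modified quotas Central 3.978, East 3.927, Highland 3.452, South 4.021, Coastal 5.864, Lowland 3.282, West 3.353.
Rounding down: Central 3, East 3, Highland 3, South 4, Coastal 5, Lowland 3, West 3 (total 24).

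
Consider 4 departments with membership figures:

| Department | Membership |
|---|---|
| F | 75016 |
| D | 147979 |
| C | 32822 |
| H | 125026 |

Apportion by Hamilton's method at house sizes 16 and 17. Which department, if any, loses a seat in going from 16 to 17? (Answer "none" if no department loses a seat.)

At 16 seats: F 3, D 6, C 2, H 5.
At 17 seats: F 3, D 7, C 1, H 6.
C drops from 2 to 1.

C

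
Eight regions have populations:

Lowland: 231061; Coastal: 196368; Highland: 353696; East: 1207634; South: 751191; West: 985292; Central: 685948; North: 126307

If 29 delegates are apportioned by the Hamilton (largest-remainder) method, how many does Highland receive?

2

Total 4537497; standard divisor 4537497/29 ≈ 156465.414.
Standard quotas: Lowland 1.4768, Coastal 1.2550, Highland 2.2605, East 7.7182, South 4.8010, West 6.2972, Central 4.3840, North 0.8073.
Lower quotas: Lowland 1, Coastal 1, Highland 2, East 7, South 4, West 6, Central 4, North 0 (sum 25, leaving 4 seats).
Remainders in descending order: North 0.8073, South 0.8010, East 0.7182, Lowland 0.4768, Central 0.3840, West 0.2972, Highland 0.2605, Coastal 0.2550.
The surplus seats go to North, South, East, Lowland.
Highland receives 2.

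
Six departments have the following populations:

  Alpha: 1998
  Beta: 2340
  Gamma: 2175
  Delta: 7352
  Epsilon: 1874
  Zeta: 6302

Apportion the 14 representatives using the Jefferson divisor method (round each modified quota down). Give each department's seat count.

Alpha: 1, Beta: 1, Gamma: 1, Delta: 5, Epsilon: 1, Zeta: 5

Standard divisor 22041/14 ≈ 1574.357; standard quotas: Alpha 1.269, Beta 1.486, Gamma 1.382, Delta 4.670, Epsilon 1.190, Zeta 4.003.
Rounding down gives 1, 1, 1, 4, 1, 4 = 12 seats, so the divisor must be adjusted.
With modified divisor 1240: modified quotas Alpha 1.611, Beta 1.887, Gamma 1.754, Delta 5.929, Epsilon 1.511, Zeta 5.082.
Rounding down: Alpha 1, Beta 1, Gamma 1, Delta 5, Epsilon 1, Zeta 5 (total 14).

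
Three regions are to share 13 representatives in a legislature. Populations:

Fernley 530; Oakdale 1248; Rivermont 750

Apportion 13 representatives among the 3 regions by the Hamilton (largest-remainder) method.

Fernley 3, Oakdale 6, Rivermont 4

Total 2528; standard divisor 2528/13 ≈ 194.462.
Standard quotas: Fernley 2.725, Oakdale 6.418, Rivermont 3.857.
Lower quotas: Fernley 2, Oakdale 6, Rivermont 3 (sum 11, leaving 2 seats).
Remainders in descending order: Rivermont 0.857, Fernley 0.725, Oakdale 0.418.
The surplus seats go to Rivermont, Fernley.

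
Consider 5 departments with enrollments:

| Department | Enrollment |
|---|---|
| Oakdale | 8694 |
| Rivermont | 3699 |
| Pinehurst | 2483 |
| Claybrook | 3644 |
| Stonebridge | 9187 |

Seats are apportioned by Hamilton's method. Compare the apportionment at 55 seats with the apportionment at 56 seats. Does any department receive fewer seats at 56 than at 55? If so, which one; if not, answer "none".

At 55 seats: Oakdale 17, Rivermont 8, Pinehurst 5, Claybrook 7, Stonebridge 18.
At 56 seats: Oakdale 18, Rivermont 7, Pinehurst 5, Claybrook 7, Stonebridge 19.
Rivermont drops from 8 to 7.

Rivermont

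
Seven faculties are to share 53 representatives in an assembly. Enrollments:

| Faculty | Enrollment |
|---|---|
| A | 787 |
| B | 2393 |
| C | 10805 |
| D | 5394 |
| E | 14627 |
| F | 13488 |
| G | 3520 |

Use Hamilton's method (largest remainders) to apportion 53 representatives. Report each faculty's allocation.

Total 51014; standard divisor 51014/53 ≈ 962.528.
Standard quotas: A 0.8176, B 2.4862, C 11.2256, D 5.6040, E 15.1964, F 14.0131, G 3.6570.
Lower quotas: A 0, B 2, C 11, D 5, E 15, F 14, G 3 (sum 50, leaving 3 seats).
Remainders in descending order: A 0.8176, G 0.6570, D 0.6040, B 0.4862, C 0.2256, E 0.1964, F 0.0131.
Largest remainders: A, G, D receive the extra seats.

A 1, B 2, C 11, D 6, E 15, F 14, G 4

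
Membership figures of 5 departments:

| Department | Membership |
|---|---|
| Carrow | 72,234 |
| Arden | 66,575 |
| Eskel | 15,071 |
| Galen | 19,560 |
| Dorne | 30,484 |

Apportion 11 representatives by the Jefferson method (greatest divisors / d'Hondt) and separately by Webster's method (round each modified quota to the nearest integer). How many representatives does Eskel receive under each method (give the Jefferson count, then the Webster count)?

Jefferson: Carrow 4, Arden 4, Eskel 0, Galen 1, Dorne 2.
Webster: Carrow 4, Arden 3, Eskel 1, Galen 1, Dorne 2.
Eskel gets 0 under Jefferson and 1 under Webster.

0 and 1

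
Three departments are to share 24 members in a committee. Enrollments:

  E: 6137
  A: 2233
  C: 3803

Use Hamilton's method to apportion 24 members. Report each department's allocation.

Standard divisor: 12173 ÷ 24 ≈ 507.208.
Standard quotas: E 12.0996, A 4.4025, C 7.4979.
Lower quotas: E 12, A 4, C 7 (sum 23, leaving 1 seat).
Remainders in descending order: C 0.4979, A 0.4025, E 0.0996.
Largest remainder: C receives the extra seat.

E: 12, A: 4, C: 8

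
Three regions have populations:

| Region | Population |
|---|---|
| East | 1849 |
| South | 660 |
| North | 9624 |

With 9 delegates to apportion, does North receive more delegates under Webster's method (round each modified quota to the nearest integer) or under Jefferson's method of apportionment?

Jefferson

Webster: East 1, South 1, North 7.
Jefferson: East 1, South 0, North 8.
North gets 7 under Webster and 8 under Jefferson.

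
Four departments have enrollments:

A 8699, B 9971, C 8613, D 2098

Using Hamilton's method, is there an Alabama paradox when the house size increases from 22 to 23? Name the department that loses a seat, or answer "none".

D

At 22 seats: A 7, B 7, C 6, D 2.
At 23 seats: A 7, B 8, C 7, D 1.
D drops from 2 to 1.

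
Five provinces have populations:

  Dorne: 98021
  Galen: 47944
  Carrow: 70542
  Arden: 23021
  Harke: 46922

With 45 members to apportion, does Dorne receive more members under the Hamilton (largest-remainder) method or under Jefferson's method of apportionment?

Jefferson

Hamilton: Dorne 15, Galen 8, Carrow 11, Arden 4, Harke 7.
Jefferson: Dorne 16, Galen 8, Carrow 11, Arden 3, Harke 7.
Dorne gets 15 under Hamilton and 16 under Jefferson.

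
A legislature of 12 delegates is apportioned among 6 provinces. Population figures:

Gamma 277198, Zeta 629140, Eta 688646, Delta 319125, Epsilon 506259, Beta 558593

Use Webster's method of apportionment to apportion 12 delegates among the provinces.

Standard divisor 2978961/12 ≈ 248246.75; standard quotas: Gamma 1.117, Zeta 2.534, Eta 2.774, Delta 1.286, Epsilon 2.039, Beta 2.250.
Rounding to the nearest integer gives Gamma 1, Zeta 3, Eta 3, Delta 1, Epsilon 2, Beta 2 — total 12, matching the house size, so no adjustment is needed.

Gamma=1; Zeta=3; Eta=3; Delta=1; Epsilon=2; Beta=2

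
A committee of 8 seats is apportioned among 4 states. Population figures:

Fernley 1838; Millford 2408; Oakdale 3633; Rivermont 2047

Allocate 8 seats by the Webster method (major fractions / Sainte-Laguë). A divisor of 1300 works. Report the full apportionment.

Fernley=1, Millford=2, Oakdale=3, Rivermont=2

With modified divisor 1300: modified quotas Fernley 1.414, Millford 1.852, Oakdale 2.795, Rivermont 1.575.
Rounding to the nearest integer: Fernley 1, Millford 2, Oakdale 3, Rivermont 2 (total 8).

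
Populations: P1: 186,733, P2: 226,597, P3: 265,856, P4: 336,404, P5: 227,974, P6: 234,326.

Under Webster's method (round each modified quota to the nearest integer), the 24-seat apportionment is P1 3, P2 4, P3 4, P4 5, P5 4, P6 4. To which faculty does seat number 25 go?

Priority for the next seat is population ÷ (current seats + 0.5).
Priorities: P1 53352.286, P2 50354.889, P3 59079.111, P4 61164.364, P5 50660.889, P6 52072.444.
Highest priority: P4.

P4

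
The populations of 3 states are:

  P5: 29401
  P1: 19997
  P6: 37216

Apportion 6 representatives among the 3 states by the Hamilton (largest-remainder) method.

P5=2; P1=1; P6=3

The standard divisor is 86614/6 ≈ 14435.667.
Standard quotas: P5 2.0367, P1 1.3852, P6 2.5781.
Lower quotas: P5 2, P1 1, P6 2 (sum 5, leaving 1 seat).
Remainders in descending order: P6 0.5781, P1 0.3852, P5 0.0367.
The surplus seat goes to P6.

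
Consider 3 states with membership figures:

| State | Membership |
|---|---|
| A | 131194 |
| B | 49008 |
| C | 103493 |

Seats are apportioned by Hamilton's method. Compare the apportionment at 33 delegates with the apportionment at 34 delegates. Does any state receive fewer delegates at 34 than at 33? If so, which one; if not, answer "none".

none

At 33 seats: A 15, B 6, C 12.
At 34 seats: A 16, B 6, C 12.
No state's allocation decreased.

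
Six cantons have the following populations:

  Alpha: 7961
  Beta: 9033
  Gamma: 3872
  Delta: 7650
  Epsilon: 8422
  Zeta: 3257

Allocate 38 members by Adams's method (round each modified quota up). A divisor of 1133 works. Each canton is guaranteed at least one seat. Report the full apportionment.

With modified divisor 1133: modified quotas Alpha 7.026, Beta 7.973, Gamma 3.417, Delta 6.752, Epsilon 7.433, Zeta 2.875.
Rounding up: Alpha 8, Beta 8, Gamma 4, Delta 7, Epsilon 8, Zeta 3 (total 38).

Alpha 8; Beta 8; Gamma 4; Delta 7; Epsilon 8; Zeta 3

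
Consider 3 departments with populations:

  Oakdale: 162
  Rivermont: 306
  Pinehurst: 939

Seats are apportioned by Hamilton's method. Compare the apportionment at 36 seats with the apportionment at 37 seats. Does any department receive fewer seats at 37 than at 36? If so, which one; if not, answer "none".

none

At 36 seats: Oakdale 4, Rivermont 8, Pinehurst 24.
At 37 seats: Oakdale 4, Rivermont 8, Pinehurst 25.
No department's allocation decreased.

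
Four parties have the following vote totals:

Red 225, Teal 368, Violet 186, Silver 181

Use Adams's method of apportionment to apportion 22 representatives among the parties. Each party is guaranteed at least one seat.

Red 5, Teal 8, Violet 5, Silver 4

Standard divisor 960/22 ≈ 43.636; standard quotas: Red 5.156, Teal 8.433, Violet 4.263, Silver 4.148.
Rounding up gives 6, 9, 5, 5 = 25 seats, so the divisor must be adjusted.
With modified divisor 46.2: modified quotas Red 4.870, Teal 7.965, Violet 4.026, Silver 3.918.
Rounding up: Red 5, Teal 8, Violet 5, Silver 4 (total 22).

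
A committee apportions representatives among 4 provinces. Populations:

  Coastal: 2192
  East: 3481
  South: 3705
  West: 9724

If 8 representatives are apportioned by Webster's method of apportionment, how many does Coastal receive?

1

Standard divisor 19102/8 ≈ 2387.75; standard quotas: Coastal 0.918, East 1.458, South 1.552, West 4.072.
Rounding to the nearest integer gives Coastal 1, East 1, South 2, West 4 — total 8, matching the house size, so no adjustment is needed.
Coastal receives 1.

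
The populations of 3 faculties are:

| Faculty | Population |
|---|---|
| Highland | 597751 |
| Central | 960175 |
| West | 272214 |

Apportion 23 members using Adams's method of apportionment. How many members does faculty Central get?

12

Standard divisor 1830140/23 ≈ 79571.304; standard quotas: Highland 7.512, Central 12.067, West 3.421.
Rounding up gives 8, 13, 4 = 25 seats, so the divisor must be adjusted.
With modified divisor 86300: modified quotas Highland 6.926, Central 11.126, West 3.154.
Rounding up: Highland 7, Central 12, West 4 (total 23).
Central receives 12.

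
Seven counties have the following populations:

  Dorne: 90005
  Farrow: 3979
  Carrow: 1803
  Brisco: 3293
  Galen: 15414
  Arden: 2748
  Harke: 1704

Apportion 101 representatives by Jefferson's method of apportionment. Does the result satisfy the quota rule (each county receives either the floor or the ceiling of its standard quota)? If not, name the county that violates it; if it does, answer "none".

Standard quotas: Dorne 76.425, Farrow 3.379, Carrow 1.531, Brisco 2.796, Galen 13.088, Arden 2.333, Harke 1.447.
Jefferson allocation: Dorne 79, Farrow 3, Carrow 1, Brisco 2, Galen 13, Arden 2, Harke 1.
Dorne has quota 76.425 (lower 76, upper 77) but receives 79 — outside the quota interval.

Dorne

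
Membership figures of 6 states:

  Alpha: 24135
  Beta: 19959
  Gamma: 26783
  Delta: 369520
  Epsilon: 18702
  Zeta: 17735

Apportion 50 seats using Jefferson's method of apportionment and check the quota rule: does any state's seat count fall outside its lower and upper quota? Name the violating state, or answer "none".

Standard quotas: Alpha 2.531, Beta 2.093, Gamma 2.808, Delta 38.747, Epsilon 1.961, Zeta 1.860.
Jefferson allocation: Alpha 2, Beta 2, Gamma 2, Delta 41, Epsilon 2, Zeta 1.
Delta has quota 38.747 (lower 38, upper 39) but receives 41 — outside the quota interval.

Delta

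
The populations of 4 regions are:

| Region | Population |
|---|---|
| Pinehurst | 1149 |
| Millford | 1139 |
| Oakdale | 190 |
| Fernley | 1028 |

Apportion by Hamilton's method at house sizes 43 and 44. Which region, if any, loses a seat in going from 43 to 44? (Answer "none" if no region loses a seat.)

At 43 seats: Pinehurst 14, Millford 14, Oakdale 2, Fernley 13.
At 44 seats: Pinehurst 15, Millford 14, Oakdale 2, Fernley 13.
No region's allocation decreased.

none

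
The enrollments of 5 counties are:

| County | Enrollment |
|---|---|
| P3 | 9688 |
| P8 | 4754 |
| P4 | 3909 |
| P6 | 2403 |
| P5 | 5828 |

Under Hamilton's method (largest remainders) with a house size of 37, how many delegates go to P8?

The standard divisor is 26582/37 ≈ 718.432.
Standard quotas: P3 13.4849, P8 6.6172, P4 5.4410, P6 3.3448, P5 8.1121.
Lower quotas: P3 13, P8 6, P4 5, P6 3, P5 8 (sum 35, leaving 2 seats).
Remainders in descending order: P8 0.6172, P3 0.4849, P4 0.4410, P6 0.3448, P5 0.1121.
The surplus seats go to P8, P3.
P8 receives 7.

7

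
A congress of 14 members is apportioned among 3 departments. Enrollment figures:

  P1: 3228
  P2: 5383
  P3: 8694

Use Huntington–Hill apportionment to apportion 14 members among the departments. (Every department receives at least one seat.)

P1 3; P2 4; P3 7

With divisor 1261: modified quotas P1 2.560, P2 4.269, P3 6.895.
Geometric-mean thresholds: P1 √(2·3)=2.449, P2 √(4·5)=4.472, P3 √(6·7)=6.481.
Each quota rounded against its threshold gives P1 3, P2 4, P3 7 (total 14).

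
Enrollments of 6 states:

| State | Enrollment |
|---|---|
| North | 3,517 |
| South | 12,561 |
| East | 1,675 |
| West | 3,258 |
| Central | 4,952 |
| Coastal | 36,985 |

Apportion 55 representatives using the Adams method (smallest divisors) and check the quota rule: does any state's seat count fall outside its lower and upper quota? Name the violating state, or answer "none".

Standard quotas: North 3.073, South 10.975, East 1.464, West 2.847, Central 4.327, Coastal 32.315.
Adams allocation: North 3, South 11, East 2, West 3, Central 5, Coastal 31.
Coastal has quota 32.315 (lower 32, upper 33) but receives 31 — outside the quota interval.

Coastal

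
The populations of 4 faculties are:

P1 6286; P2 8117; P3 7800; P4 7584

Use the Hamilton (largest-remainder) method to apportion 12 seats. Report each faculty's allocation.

P1: 3; P2: 3; P3: 3; P4: 3

The standard divisor is 29787/12 ≈ 2482.25.
Standard quotas: P1 2.5324, P2 3.2700, P3 3.1423, P4 3.0553.
Lower quotas: P1 2, P2 3, P3 3, P4 3 (sum 11, leaving 1 seat).
Remainders in descending order: P1 0.5324, P2 0.2700, P3 0.1423, P4 0.0553.
The surplus seat goes to P1.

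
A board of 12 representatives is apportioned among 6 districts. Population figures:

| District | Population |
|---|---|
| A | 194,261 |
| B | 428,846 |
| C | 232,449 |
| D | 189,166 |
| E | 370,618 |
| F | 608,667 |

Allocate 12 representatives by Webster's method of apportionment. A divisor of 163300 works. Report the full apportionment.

A: 1, B: 3, C: 1, D: 1, E: 2, F: 4

With modified divisor 163300: modified quotas A 1.190, B 2.626, C 1.423, D 1.158, E 2.270, F 3.727.
Rounding to the nearest integer: A 1, B 3, C 1, D 1, E 2, F 4 (total 12).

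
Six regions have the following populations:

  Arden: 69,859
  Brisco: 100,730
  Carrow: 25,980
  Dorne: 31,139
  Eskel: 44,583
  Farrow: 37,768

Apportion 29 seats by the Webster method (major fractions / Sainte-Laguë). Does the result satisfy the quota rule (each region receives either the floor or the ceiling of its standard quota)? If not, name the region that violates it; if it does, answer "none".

none

Standard quotas: Arden 6.534, Brisco 9.421, Carrow 2.430, Dorne 2.912, Eskel 4.170, Farrow 3.532.
Webster allocation: Arden 7, Brisco 9, Carrow 2, Dorne 3, Eskel 4, Farrow 4.
Every allocation lies between the lower and upper quota.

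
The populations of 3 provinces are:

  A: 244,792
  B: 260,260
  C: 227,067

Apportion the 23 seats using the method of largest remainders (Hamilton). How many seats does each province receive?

A 8, B 8, C 7

Total 732119; standard divisor 732119/23 ≈ 31831.261.
Standard quotas: A 7.6903, B 8.1762, C 7.1335.
Lower quotas: A 7, B 8, C 7 (sum 22, leaving 1 seat).
Remainders in descending order: A 0.6903, B 0.1762, C 0.1335.
Largest remainder: A receives the extra seat.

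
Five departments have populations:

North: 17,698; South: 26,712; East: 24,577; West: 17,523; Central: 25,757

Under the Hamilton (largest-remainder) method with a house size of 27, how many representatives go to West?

Total 112267; standard divisor 112267/27 ≈ 4158.037.
Standard quotas: North 4.2563, South 6.4242, East 5.9107, West 4.2142, Central 6.1945.
Lower quotas: North 4, South 6, East 5, West 4, Central 6 (sum 25, leaving 2 seats).
Remainders in descending order: East 0.9107, South 0.4242, North 0.2563, West 0.2142, Central 0.1945.
Largest remainders: East, South receive the extra seats.
West receives 4.

4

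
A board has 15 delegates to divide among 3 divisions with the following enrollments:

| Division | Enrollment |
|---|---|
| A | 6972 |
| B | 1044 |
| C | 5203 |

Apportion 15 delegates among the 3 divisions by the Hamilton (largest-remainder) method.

Total 13219; standard divisor 13219/15 ≈ 881.267.
Standard quotas: A 7.9113, B 1.1847, C 5.9040.
Lower quotas: A 7, B 1, C 5 (sum 13, leaving 2 seats).
Remainders in descending order: A 0.9113, C 0.9040, B 0.1847.
The surplus seats go to A, C.

A=8; B=1; C=6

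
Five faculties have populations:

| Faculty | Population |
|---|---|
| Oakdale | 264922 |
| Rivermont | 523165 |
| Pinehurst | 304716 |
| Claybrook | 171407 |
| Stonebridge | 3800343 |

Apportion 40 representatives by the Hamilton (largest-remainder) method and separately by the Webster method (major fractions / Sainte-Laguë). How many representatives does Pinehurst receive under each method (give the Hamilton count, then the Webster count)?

Hamilton: Oakdale 2, Rivermont 4, Pinehurst 3, Claybrook 1, Stonebridge 30.
Webster: Oakdale 2, Rivermont 4, Pinehurst 2, Claybrook 1, Stonebridge 31.
Pinehurst gets 3 under Hamilton and 2 under Webster.

3 and 2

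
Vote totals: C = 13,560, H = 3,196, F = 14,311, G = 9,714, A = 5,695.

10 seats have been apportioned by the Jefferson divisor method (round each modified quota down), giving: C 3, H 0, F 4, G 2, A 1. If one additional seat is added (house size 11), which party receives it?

C

Priority for the next seat is population ÷ (current seats + 1).
Priorities: C 3390.000, H 3196.000, F 2862.200, G 3238.000, A 2847.500.
Highest priority: C.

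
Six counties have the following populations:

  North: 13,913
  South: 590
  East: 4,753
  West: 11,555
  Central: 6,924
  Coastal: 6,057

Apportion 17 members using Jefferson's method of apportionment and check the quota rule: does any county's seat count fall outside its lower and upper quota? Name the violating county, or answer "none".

none

Standard quotas: North 5.401, South 0.229, East 1.845, West 4.486, Central 2.688, Coastal 2.351.
Jefferson allocation: North 6, South 0, East 2, West 5, Central 2, Coastal 2.
Every allocation lies between the lower and upper quota.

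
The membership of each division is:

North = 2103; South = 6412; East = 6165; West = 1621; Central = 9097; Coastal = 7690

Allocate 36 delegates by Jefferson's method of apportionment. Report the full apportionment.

North=2, South=7, East=7, West=1, Central=10, Coastal=9

Standard divisor 33088/36 ≈ 919.111; standard quotas: North 2.288, South 6.976, East 6.708, West 1.764, Central 9.898, Coastal 8.367.
Rounding down gives 2, 6, 6, 1, 9, 8 = 32 seats, so the divisor must be adjusted.
With modified divisor 840: modified quotas North 2.504, South 7.633, East 7.339, West 1.930, Central 10.830, Coastal 9.155.
Rounding down: North 2, South 7, East 7, West 1, Central 10, Coastal 9 (total 36).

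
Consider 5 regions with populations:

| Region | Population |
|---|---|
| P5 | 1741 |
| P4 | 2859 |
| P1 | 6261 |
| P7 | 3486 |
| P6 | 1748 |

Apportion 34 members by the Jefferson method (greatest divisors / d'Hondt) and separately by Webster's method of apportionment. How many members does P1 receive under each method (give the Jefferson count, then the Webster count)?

Jefferson: P5 3, P4 6, P1 14, P7 7, P6 4.
Webster: P5 4, P4 6, P1 13, P7 7, P6 4.
P1 gets 14 under Jefferson and 13 under Webster.

14 and 13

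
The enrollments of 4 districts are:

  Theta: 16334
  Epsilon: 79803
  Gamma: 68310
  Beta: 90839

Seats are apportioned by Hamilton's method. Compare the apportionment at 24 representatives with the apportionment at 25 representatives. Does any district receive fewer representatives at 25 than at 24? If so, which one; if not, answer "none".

At 24 seats: Theta 2, Epsilon 7, Gamma 6, Beta 9.
At 25 seats: Theta 1, Epsilon 8, Gamma 7, Beta 9.
Theta drops from 2 to 1.

Theta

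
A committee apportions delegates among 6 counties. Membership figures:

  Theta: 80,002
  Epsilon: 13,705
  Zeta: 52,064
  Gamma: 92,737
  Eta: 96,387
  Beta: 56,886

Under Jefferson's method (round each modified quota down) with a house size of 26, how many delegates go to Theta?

Standard divisor 391781/26 ≈ 15068.5; standard quotas: Theta 5.309, Epsilon 0.910, Zeta 3.455, Gamma 6.154, Eta 6.397, Beta 3.775.
Rounding down gives 5, 0, 3, 6, 6, 3 = 23 seats, so the divisor must be adjusted.
With modified divisor 13407.9: modified quotas Theta 5.967, Epsilon 1.022, Zeta 3.883, Gamma 6.917, Eta 7.189, Beta 4.243.
Rounding down: Theta 5, Epsilon 1, Zeta 3, Gamma 6, Eta 7, Beta 4 (total 26).
Theta receives 5.

5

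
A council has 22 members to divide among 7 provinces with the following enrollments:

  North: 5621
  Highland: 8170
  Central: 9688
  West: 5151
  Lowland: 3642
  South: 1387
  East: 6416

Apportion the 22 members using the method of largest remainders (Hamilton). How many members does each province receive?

North=3; Highland=4; Central=5; West=3; Lowland=2; South=1; East=4

Total 40075; standard divisor 40075/22 ≈ 1821.591.
Standard quotas: North 3.0858, Highland 4.4851, Central 5.3184, West 2.8277, Lowland 1.9994, South 0.7614, East 3.5222.
Lower quotas: North 3, Highland 4, Central 5, West 2, Lowland 1, South 0, East 3 (sum 18, leaving 4 seats).
Remainders in descending order: Lowland 0.9994, West 0.8277, South 0.7614, East 0.5222, Highland 0.4851, Central 0.3184, North 0.0858.
Largest remainders: Lowland, West, South, East receive the extra seats.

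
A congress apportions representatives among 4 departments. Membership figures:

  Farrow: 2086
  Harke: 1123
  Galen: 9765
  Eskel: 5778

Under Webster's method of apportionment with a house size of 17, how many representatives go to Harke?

1

Standard divisor 18752/17 ≈ 1103.059; standard quotas: Farrow 1.891, Harke 1.018, Galen 8.853, Eskel 5.238.
Rounding to the nearest integer gives Farrow 2, Harke 1, Galen 9, Eskel 5 — total 17, matching the house size, so no adjustment is needed.
Harke receives 1.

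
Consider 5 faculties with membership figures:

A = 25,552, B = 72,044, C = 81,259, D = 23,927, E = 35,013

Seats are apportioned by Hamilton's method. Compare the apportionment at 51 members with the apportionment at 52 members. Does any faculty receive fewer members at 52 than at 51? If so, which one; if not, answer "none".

At 51 seats: A 6, B 15, C 17, D 5, E 8.
At 52 seats: A 5, B 16, C 18, D 5, E 8.
A drops from 6 to 5.

A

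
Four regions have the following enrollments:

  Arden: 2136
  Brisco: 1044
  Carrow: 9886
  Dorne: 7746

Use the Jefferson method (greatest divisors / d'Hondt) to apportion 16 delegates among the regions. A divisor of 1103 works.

With modified divisor 1103: modified quotas Arden 1.937, Brisco 0.947, Carrow 8.963, Dorne 7.023.
Rounding down: Arden 1, Brisco 0, Carrow 8, Dorne 7 (total 16).

Arden 1, Brisco 0, Carrow 8, Dorne 7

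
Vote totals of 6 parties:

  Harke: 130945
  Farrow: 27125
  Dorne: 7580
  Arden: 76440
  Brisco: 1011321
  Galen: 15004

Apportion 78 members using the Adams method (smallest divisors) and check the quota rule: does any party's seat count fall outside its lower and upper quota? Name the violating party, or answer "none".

Standard quotas: Harke 8.052, Farrow 1.668, Dorne 0.466, Arden 4.701, Brisco 62.190, Galen 0.923.
Adams allocation: Harke 8, Farrow 2, Dorne 1, Arden 5, Brisco 61, Galen 1.
Brisco has quota 62.190 (lower 62, upper 63) but receives 61 — outside the quota interval.

Brisco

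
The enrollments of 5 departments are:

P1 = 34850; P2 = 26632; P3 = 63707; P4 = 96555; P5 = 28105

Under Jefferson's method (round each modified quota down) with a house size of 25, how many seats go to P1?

Standard divisor 249849/25 ≈ 9993.96; standard quotas: P1 3.487, P2 2.665, P3 6.375, P4 9.661, P5 2.812.
Rounding down gives 3, 2, 6, 9, 2 = 22 seats, so the divisor must be adjusted.
With modified divisor 9000: modified quotas P1 3.872, P2 2.959, P3 7.079, P4 10.728, P5 3.123.
Rounding down: P1 3, P2 2, P3 7, P4 10, P5 3 (total 25).
P1 receives 3.

3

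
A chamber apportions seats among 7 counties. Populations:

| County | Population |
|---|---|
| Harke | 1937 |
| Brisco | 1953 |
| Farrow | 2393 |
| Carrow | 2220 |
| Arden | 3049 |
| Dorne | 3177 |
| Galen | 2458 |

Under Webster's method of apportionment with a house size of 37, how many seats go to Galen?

5

Standard divisor 17187/37 ≈ 464.514; standard quotas: Harke 4.170, Brisco 4.204, Farrow 5.152, Carrow 4.779, Arden 6.564, Dorne 6.839, Galen 5.292.
Rounding to the nearest integer gives Harke 4, Brisco 4, Farrow 5, Carrow 5, Arden 7, Dorne 7, Galen 5 — total 37, matching the house size, so no adjustment is needed.
Galen receives 5.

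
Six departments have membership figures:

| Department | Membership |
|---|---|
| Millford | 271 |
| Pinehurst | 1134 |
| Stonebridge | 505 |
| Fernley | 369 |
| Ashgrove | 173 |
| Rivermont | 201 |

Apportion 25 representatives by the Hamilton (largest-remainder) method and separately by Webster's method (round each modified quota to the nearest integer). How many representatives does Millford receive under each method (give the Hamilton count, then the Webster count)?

Hamilton: Millford 2, Pinehurst 11, Stonebridge 5, Fernley 3, Ashgrove 2, Rivermont 2.
Webster: Millford 3, Pinehurst 10, Stonebridge 5, Fernley 3, Ashgrove 2, Rivermont 2.
Millford gets 2 under Hamilton and 3 under Webster.

2 and 3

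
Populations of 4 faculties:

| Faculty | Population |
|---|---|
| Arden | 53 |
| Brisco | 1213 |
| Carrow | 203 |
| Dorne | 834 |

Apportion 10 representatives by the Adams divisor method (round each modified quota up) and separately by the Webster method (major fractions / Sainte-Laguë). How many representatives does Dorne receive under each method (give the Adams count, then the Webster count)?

Adams: Arden 1, Brisco 5, Carrow 1, Dorne 3.
Webster: Arden 0, Brisco 5, Carrow 1, Dorne 4.
Dorne gets 3 under Adams and 4 under Webster.

3 and 4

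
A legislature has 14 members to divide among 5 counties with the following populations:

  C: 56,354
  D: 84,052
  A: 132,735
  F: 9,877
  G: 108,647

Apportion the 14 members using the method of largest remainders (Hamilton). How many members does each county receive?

C: 2, D: 3, A: 5, F: 0, G: 4

Standard divisor: 391665 ÷ 14 ≈ 27976.071.
Standard quotas: C 2.0144, D 3.0044, A 4.7446, F 0.3531, G 3.8836.
Lower quotas: C 2, D 3, A 4, F 0, G 3 (sum 12, leaving 2 seats).
Remainders in descending order: G 0.8836, A 0.7446, F 0.3531, C 0.0144, D 0.0044.
Largest remainders: G, A receive the extra seats.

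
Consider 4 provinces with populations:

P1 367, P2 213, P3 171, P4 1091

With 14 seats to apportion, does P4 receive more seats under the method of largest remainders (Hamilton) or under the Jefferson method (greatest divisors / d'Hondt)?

Jefferson

Hamilton: P1 3, P2 2, P3 1, P4 8.
Jefferson: P1 3, P2 1, P3 1, P4 9.
P4 gets 8 under Hamilton and 9 under Jefferson.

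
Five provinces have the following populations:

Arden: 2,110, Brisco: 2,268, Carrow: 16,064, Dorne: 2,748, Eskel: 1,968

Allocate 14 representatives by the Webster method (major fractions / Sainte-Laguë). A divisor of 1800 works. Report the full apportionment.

Arden 1, Brisco 1, Carrow 9, Dorne 2, Eskel 1

With modified divisor 1800: modified quotas Arden 1.172, Brisco 1.260, Carrow 8.924, Dorne 1.527, Eskel 1.093.
Rounding to the nearest integer: Arden 1, Brisco 1, Carrow 9, Dorne 2, Eskel 1 (total 14).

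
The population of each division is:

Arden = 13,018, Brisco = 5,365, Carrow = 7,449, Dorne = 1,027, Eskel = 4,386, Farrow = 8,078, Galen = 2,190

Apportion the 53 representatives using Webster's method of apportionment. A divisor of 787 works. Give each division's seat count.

With modified divisor 787: modified quotas Arden 16.541, Brisco 6.817, Carrow 9.465, Dorne 1.305, Eskel 5.573, Farrow 10.264, Galen 2.783.
Rounding to the nearest integer: Arden 17, Brisco 7, Carrow 9, Dorne 1, Eskel 6, Farrow 10, Galen 3 (total 53).

Arden 17; Brisco 7; Carrow 9; Dorne 1; Eskel 6; Farrow 10; Galen 3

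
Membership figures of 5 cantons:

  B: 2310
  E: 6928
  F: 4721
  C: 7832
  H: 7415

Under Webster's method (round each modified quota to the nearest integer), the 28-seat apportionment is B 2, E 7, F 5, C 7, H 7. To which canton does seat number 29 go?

Priority for the next seat is population ÷ (current seats + 0.5).
Priorities: B 924.000, E 923.733, F 858.364, C 1044.267, H 988.667.
Highest priority: C.

C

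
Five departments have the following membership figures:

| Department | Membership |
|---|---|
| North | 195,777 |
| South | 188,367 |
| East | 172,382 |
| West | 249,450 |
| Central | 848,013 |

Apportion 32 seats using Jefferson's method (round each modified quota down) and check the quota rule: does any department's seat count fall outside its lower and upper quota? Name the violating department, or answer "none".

none

Standard quotas: North 3.788, South 3.644, East 3.335, West 4.826, Central 16.407.
Jefferson allocation: North 4, South 3, East 3, West 5, Central 17.
Every allocation lies between the lower and upper quota.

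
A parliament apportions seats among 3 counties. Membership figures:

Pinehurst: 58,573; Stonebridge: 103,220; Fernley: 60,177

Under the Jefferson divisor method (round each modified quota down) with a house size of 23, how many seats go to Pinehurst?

6

Standard divisor 221970/23 ≈ 9650.87; standard quotas: Pinehurst 6.069, Stonebridge 10.695, Fernley 6.235.
Rounding down gives 6, 10, 6 = 22 seats, so the divisor must be adjusted.
With modified divisor 9000: modified quotas Pinehurst 6.508, Stonebridge 11.469, Fernley 6.686.
Rounding down: Pinehurst 6, Stonebridge 11, Fernley 6 (total 23).
Pinehurst receives 6.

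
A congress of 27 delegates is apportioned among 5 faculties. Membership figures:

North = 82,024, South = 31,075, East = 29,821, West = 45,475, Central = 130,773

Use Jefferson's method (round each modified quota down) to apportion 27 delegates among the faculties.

Standard divisor 319168/27 ≈ 11821.037; standard quotas: North 6.939, South 2.629, East 2.523, West 3.847, Central 11.063.
Rounding down gives 6, 2, 2, 3, 11 = 24 seats, so the divisor must be adjusted.
With modified divisor 10600: modified quotas North 7.738, South 2.932, East 2.813, West 4.290, Central 12.337.
Rounding down: North 7, South 2, East 2, West 4, Central 12 (total 27).

North 7, South 2, East 2, West 4, Central 12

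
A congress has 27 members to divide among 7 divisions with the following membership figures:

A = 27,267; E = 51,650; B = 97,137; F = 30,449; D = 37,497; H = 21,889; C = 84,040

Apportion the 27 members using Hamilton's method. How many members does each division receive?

The standard divisor is 349929/27 ≈ 12960.333.
Standard quotas: A 2.1039, E 3.9852, B 7.4949, F 2.3494, D 2.8932, H 1.6889, C 6.4844.
Lower quotas: A 2, E 3, B 7, F 2, D 2, H 1, C 6 (sum 23, leaving 4 seats).
Remainders in descending order: E 0.9852, D 0.8932, H 0.6889, B 0.4949, C 0.4844, F 0.3494, A 0.1039.
Largest remainders: E, D, H, B receive the extra seats.

A 2; E 4; B 8; F 2; D 3; H 2; C 6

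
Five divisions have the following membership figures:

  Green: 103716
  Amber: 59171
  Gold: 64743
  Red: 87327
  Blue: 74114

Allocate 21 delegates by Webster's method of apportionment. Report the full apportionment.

Standard divisor 389071/21 ≈ 18527.19; standard quotas: Green 5.598, Amber 3.194, Gold 3.494, Red 4.713, Blue 4.000.
Rounding to the nearest integer gives Green 6, Amber 3, Gold 3, Red 5, Blue 4 — total 21, matching the house size, so no adjustment is needed.

Green 6, Amber 3, Gold 3, Red 5, Blue 4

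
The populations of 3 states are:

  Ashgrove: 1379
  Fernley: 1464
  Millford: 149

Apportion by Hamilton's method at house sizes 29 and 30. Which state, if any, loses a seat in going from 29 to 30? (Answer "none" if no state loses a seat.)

At 29 seats: Ashgrove 13, Fernley 14, Millford 2.
At 30 seats: Ashgrove 14, Fernley 15, Millford 1.
Millford drops from 2 to 1.

Millford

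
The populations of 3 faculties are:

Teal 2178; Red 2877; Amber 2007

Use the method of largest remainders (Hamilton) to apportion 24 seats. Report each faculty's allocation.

Teal=7, Red=10, Amber=7

Total 7062; standard divisor 7062/24 ≈ 294.25.
Standard quotas: Teal 7.402, Red 9.777, Amber 6.821.
Lower quotas: Teal 7, Red 9, Amber 6 (sum 22, leaving 2 seats).
Remainders in descending order: Amber 0.821, Red 0.777, Teal 0.402.
Largest remainders: Amber, Red receive the extra seats.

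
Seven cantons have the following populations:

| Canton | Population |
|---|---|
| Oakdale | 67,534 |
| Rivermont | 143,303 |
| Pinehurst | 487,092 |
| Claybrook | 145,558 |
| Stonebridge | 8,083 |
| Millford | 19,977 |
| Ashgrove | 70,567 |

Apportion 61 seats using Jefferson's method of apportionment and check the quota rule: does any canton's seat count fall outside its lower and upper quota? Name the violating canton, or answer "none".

Pinehurst

Standard quotas: Oakdale 4.373, Rivermont 9.279, Pinehurst 31.538, Claybrook 9.425, Stonebridge 0.523, Millford 1.293, Ashgrove 4.569.
Jefferson allocation: Oakdale 4, Rivermont 9, Pinehurst 33, Claybrook 10, Stonebridge 0, Millford 1, Ashgrove 4.
Pinehurst has quota 31.538 (lower 31, upper 32) but receives 33 — outside the quota interval.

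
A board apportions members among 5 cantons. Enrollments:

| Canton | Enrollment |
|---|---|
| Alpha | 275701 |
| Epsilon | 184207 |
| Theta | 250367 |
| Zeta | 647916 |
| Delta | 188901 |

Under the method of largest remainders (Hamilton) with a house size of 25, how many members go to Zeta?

Total 1547092; standard divisor 1547092/25 ≈ 61883.68.
Standard quotas: Alpha 4.4551, Epsilon 2.9767, Theta 4.0458, Zeta 10.4699, Delta 3.0525.
Lower quotas: Alpha 4, Epsilon 2, Theta 4, Zeta 10, Delta 3 (sum 23, leaving 2 seats).
Remainders in descending order: Epsilon 0.9767, Zeta 0.4699, Alpha 0.4551, Delta 0.0525, Theta 0.0458.
The surplus seats go to Epsilon, Zeta.
Zeta receives 11.

11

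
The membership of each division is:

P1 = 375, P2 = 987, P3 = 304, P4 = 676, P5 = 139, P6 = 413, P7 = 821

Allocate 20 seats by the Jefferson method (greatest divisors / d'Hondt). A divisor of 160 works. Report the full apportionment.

With modified divisor 160: modified quotas P1 2.344, P2 6.169, P3 1.900, P4 4.225, P5 0.869, P6 2.581, P7 5.131.
Rounding down: P1 2, P2 6, P3 1, P4 4, P5 0, P6 2, P7 5 (total 20).

P1: 2; P2: 6; P3: 1; P4: 4; P5: 0; P6: 2; P7: 5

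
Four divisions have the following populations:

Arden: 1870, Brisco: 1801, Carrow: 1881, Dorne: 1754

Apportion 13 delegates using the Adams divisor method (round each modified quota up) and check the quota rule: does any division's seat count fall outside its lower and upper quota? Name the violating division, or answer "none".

none

Standard quotas: Arden 3.327, Brisco 3.205, Carrow 3.347, Dorne 3.121.
Adams allocation: Arden 3, Brisco 3, Carrow 4, Dorne 3.
Every allocation lies between the lower and upper quota.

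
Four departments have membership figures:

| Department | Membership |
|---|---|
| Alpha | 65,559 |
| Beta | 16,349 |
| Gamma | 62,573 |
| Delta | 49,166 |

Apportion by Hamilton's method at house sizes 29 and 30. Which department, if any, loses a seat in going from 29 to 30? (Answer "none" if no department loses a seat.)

At 29 seats: Alpha 10, Beta 3, Gamma 9, Delta 7.
At 30 seats: Alpha 10, Beta 2, Gamma 10, Delta 8.
Beta drops from 3 to 2.

Beta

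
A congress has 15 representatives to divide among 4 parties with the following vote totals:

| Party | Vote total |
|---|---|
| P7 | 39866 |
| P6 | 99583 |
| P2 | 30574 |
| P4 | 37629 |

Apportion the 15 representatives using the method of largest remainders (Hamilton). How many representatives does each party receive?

P7 3, P6 7, P2 2, P4 3

Total 207652; standard divisor 207652/15 ≈ 13843.467.
Standard quotas: P7 2.8798, P6 7.1935, P2 2.2086, P4 2.7182.
Lower quotas: P7 2, P6 7, P2 2, P4 2 (sum 13, leaving 2 seats).
Remainders in descending order: P7 0.8798, P4 0.7182, P2 0.2086, P6 0.1935.
The surplus seats go to P7, P4.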